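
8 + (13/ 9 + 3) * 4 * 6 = 344/ 3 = 114.67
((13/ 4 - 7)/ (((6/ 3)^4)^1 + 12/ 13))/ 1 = -39/ 176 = -0.22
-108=-108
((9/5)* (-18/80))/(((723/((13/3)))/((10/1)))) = -117/4820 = -0.02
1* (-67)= -67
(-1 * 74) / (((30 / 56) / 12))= -8288 / 5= -1657.60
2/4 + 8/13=1.12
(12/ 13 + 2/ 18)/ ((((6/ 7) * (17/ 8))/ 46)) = 26.12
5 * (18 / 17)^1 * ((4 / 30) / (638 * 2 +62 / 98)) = 0.00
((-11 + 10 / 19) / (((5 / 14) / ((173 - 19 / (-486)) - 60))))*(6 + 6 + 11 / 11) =-994854133 / 23085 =-43095.26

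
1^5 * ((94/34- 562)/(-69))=8.10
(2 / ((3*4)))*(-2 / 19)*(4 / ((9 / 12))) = -0.09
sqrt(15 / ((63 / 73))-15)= 5* sqrt(42) / 21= 1.54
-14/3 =-4.67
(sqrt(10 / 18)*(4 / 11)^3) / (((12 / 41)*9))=656*sqrt(5) / 107811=0.01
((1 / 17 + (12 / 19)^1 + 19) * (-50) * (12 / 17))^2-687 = 14541142207353 / 30151081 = 482275.98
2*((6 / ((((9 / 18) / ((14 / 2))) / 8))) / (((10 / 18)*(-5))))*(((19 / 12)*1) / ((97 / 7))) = -134064 / 2425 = -55.28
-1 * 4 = -4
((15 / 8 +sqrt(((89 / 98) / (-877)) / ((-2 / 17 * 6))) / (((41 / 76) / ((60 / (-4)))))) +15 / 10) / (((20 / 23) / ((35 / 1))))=4347 / 32 - 2185 * sqrt(7961406) / 143828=92.98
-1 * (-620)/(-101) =-620/101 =-6.14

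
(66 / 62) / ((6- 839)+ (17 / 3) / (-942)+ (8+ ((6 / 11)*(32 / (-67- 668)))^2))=-677335185450 / 524938237503749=-0.00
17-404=-387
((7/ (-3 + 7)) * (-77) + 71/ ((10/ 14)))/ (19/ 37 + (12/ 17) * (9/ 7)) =-3112921/ 125140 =-24.88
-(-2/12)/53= 1/318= 0.00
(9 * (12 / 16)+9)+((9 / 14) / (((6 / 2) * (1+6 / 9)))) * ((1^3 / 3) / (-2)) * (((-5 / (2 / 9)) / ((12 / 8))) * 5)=17.36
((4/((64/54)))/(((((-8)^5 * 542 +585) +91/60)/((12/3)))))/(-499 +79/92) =74520/48834473565101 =0.00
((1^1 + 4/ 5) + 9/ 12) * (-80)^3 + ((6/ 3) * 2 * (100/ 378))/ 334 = -1305600.00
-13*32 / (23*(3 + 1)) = -104 / 23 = -4.52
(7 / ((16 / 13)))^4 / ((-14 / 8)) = -9796423 / 16384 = -597.93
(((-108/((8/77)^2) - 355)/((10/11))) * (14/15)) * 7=-89346257/1200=-74455.21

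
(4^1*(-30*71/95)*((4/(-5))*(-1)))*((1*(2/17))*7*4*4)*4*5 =-6107136/323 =-18907.54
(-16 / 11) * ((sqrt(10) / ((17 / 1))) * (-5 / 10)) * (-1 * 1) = -8 * sqrt(10) / 187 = -0.14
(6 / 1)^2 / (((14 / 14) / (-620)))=-22320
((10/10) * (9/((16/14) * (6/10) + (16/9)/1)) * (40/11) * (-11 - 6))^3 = -13993165376859375/1214767763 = -11519210.34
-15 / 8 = -1.88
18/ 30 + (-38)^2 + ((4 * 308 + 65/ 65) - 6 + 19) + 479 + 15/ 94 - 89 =1447957/ 470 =3080.76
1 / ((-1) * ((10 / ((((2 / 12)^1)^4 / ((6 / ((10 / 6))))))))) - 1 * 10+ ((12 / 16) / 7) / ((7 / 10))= -22511569 / 2286144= -9.85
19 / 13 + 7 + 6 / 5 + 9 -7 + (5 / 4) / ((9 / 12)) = 13.33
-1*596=-596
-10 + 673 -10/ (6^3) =71599/ 108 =662.95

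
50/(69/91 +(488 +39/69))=52325/512077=0.10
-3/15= -1/5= -0.20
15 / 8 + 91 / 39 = 101 / 24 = 4.21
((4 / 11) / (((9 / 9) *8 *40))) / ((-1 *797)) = -1 / 701360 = -0.00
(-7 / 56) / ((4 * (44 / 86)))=-43 / 704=-0.06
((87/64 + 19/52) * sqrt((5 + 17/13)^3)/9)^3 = 8350089492647875 * sqrt(1066)/9743035524857856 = 27.98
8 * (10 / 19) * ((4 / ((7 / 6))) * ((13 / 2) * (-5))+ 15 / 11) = -678000 / 1463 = -463.43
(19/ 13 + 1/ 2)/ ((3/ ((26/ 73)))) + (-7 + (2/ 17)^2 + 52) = 954570/ 21097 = 45.25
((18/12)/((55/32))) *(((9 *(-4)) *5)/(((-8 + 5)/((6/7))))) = 3456/77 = 44.88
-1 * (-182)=182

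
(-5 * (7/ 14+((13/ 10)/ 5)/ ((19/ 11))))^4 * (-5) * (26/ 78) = -3038873787/ 16290125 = -186.55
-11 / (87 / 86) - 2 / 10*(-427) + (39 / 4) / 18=87079 / 1160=75.07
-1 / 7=-0.14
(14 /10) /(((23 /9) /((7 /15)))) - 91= -52178 /575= -90.74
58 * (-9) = -522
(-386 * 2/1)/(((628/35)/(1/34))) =-6755/5338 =-1.27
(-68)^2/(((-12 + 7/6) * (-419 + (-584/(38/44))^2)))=-10015584/10719789925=-0.00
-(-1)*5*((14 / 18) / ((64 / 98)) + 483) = 697235 / 288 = 2420.95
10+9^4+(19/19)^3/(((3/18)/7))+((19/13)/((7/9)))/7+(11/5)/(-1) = 21056253/3185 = 6611.07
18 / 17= 1.06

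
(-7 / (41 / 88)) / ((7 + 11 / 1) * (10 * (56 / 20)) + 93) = -616 / 24477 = -0.03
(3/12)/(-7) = -1/28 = -0.04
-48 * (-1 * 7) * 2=672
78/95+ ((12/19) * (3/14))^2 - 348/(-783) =1021922/796005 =1.28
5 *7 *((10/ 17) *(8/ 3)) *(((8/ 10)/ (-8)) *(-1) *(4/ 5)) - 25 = -1051/ 51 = -20.61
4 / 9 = 0.44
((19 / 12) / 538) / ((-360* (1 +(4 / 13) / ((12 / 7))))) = -247 / 35637120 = -0.00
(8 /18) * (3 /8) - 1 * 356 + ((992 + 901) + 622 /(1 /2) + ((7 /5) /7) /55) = 4588931 /1650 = 2781.17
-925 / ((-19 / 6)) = 5550 / 19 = 292.11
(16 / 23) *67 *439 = 470608 / 23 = 20461.22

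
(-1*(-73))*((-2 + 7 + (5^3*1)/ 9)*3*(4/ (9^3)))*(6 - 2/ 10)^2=8349448/ 10935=763.55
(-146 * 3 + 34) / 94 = -202 / 47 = -4.30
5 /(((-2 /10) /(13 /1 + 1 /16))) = -5225 /16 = -326.56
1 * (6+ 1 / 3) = 19 / 3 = 6.33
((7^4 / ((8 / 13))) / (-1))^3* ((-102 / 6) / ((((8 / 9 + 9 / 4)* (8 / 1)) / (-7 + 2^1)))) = -23263120605156705 / 115712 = -201043285097.11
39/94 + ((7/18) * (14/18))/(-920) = 2903977/7004880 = 0.41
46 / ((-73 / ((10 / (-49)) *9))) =4140 / 3577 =1.16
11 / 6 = 1.83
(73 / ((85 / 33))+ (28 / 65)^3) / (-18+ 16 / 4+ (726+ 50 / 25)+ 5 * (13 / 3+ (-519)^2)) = 0.00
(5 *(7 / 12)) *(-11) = -385 / 12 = -32.08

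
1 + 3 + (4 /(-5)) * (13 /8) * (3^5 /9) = -311 /10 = -31.10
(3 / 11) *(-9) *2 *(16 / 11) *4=-3456 / 121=-28.56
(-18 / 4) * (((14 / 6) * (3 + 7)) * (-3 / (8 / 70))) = 11025 / 4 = 2756.25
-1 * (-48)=48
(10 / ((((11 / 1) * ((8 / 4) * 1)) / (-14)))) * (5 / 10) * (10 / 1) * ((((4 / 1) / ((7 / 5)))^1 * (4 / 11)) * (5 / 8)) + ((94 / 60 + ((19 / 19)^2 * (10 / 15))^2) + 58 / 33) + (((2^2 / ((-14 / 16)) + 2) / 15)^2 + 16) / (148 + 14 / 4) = -4523553983 / 269473050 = -16.79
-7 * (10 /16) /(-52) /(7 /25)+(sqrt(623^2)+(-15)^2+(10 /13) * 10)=356093 /416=855.99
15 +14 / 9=16.56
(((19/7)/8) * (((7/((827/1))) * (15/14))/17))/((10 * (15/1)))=19/15746080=0.00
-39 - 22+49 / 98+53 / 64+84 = 1557 / 64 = 24.33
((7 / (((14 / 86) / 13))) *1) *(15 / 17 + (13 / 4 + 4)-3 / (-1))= 423163 / 68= 6222.99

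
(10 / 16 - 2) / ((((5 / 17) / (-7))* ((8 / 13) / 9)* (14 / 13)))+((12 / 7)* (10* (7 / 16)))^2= 320427 / 640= 500.67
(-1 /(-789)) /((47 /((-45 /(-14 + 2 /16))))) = 40 /457357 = 0.00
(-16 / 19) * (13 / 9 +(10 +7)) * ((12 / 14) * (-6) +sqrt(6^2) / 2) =13280 / 399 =33.28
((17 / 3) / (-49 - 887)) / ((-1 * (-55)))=-17 / 154440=-0.00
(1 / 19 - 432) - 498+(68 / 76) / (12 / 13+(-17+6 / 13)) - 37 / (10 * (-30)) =-1075965691 / 1157100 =-929.88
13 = 13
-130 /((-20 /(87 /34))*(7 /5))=11.88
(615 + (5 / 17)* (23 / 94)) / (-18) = -982885 / 28764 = -34.17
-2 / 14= -1 / 7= -0.14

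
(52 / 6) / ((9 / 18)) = 52 / 3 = 17.33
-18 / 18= -1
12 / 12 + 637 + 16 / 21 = 13414 / 21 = 638.76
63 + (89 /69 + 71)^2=25180087 /4761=5288.82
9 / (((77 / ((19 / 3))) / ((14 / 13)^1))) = 0.80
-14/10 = -7/5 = -1.40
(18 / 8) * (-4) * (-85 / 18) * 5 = 425 / 2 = 212.50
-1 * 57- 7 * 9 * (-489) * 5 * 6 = 924153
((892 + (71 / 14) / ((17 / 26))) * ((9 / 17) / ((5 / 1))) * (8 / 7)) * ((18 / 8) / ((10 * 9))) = 963639 / 354025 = 2.72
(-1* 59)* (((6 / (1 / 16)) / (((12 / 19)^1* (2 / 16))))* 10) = -717440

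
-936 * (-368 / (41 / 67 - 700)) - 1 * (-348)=-6771084 / 46859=-144.50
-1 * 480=-480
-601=-601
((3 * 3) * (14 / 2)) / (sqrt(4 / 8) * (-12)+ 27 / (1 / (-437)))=-11799 / 2209783+ 6 * sqrt(2) / 2209783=-0.01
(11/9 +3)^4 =2085136/6561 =317.81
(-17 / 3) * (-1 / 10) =17 / 30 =0.57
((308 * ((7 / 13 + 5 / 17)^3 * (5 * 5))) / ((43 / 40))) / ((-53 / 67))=-128552044544000 / 24599209219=-5225.86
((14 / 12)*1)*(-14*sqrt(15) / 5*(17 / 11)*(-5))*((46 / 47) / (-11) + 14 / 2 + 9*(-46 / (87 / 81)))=-1575871899*sqrt(15) / 164923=-37007.12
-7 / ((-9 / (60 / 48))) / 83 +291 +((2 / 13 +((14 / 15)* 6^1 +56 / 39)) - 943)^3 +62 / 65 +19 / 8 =-819526961.95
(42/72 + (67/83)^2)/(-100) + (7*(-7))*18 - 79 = -7944496891/8266800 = -961.01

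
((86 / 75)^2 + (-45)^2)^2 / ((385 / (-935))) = -2208553006179497 / 221484375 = -9971597.35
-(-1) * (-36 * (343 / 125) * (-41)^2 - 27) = -20760363 / 125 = -166082.90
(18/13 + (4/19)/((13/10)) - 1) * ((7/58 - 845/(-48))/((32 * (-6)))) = -370095/7334912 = -0.05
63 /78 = 21 /26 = 0.81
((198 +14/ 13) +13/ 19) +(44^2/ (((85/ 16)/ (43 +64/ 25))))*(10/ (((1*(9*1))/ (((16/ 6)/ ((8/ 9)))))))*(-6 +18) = 4102208117/ 6175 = 664325.20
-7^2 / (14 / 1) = -7 / 2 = -3.50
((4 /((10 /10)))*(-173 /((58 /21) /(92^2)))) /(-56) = 1098204 /29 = 37869.10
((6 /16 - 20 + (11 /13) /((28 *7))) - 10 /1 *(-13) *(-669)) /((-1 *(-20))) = -443299107 /101920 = -4349.48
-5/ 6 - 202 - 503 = -4235/ 6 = -705.83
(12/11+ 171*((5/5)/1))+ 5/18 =34129/198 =172.37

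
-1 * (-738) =738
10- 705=-695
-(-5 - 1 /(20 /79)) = 179 /20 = 8.95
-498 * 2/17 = -996/17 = -58.59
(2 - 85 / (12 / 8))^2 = 2988.44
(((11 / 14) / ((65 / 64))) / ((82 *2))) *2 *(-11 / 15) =-1936 / 279825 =-0.01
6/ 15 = 2/ 5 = 0.40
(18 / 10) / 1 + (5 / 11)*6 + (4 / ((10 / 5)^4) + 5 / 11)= 1151 / 220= 5.23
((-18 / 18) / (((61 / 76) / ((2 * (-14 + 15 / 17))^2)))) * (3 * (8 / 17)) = -1210.65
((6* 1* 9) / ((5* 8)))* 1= 27 / 20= 1.35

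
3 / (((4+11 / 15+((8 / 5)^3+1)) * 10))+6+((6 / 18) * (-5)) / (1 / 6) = -29263 / 7372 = -3.97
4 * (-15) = -60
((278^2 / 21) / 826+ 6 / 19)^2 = 618167047696 / 27154755369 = 22.76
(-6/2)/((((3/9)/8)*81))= -8/9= -0.89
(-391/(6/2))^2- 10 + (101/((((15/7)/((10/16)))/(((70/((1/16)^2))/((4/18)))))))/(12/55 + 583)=6076959307/288693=21049.90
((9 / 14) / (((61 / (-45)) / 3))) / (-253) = 1215 / 216062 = 0.01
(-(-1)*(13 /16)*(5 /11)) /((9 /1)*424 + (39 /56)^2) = 12740 /131653467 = 0.00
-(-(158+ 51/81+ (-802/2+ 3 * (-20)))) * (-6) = 16328/9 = 1814.22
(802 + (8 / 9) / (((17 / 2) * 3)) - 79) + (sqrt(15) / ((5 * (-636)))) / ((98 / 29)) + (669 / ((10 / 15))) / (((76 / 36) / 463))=3851305745 / 17442 - 29 * sqrt(15) / 311640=220806.43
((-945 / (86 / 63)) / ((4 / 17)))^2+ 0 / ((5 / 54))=1024336289025 / 118336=8656167.94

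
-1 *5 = -5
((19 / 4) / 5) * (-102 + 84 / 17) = -3135 / 34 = -92.21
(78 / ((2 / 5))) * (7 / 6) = 455 / 2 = 227.50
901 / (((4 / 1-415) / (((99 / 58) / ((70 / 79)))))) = -2348907 / 556220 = -4.22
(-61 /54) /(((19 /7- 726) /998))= 1.56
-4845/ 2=-2422.50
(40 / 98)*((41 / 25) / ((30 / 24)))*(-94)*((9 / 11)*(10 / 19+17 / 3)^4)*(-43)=41171716163921312 / 15804679275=2605033.32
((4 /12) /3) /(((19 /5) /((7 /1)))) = 35 /171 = 0.20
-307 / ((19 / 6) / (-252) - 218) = 464184 / 329635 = 1.41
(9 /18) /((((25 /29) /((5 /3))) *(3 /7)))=203 /90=2.26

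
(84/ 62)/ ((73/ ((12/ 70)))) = 36/ 11315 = 0.00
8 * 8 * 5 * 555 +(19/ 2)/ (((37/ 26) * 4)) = 26285047/ 148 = 177601.67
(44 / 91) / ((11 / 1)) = 4 / 91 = 0.04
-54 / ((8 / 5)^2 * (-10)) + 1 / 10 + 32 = 10947 / 320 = 34.21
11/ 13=0.85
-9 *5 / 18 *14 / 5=-7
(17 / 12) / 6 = 17 / 72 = 0.24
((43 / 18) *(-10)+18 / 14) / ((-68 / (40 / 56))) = 1780 / 7497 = 0.24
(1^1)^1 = 1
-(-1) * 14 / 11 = 14 / 11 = 1.27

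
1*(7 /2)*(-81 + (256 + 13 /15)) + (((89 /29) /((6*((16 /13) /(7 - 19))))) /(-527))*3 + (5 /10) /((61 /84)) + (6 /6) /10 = 68952063673 /111871560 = 616.35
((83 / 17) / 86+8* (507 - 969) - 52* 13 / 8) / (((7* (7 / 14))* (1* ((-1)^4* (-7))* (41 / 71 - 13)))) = -21800976 / 1755131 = -12.42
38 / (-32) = -1.19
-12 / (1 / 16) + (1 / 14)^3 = -526847 / 2744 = -192.00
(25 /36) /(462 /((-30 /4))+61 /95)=-2375 /208476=-0.01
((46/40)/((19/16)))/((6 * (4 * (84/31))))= 713/47880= 0.01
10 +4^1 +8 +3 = 25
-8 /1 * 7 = -56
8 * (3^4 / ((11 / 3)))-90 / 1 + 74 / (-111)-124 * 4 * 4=-62632 / 33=-1897.94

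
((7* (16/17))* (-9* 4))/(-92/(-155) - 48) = 156240/31229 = 5.00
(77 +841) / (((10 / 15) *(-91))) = -1377 / 91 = -15.13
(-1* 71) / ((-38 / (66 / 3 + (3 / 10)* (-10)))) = 71 / 2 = 35.50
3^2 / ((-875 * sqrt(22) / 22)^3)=-198 * sqrt(22) / 669921875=-0.00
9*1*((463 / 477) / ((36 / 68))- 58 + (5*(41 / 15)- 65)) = -461497 / 477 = -967.50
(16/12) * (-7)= -9.33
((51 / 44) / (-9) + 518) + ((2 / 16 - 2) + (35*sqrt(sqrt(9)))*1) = 35*sqrt(3) + 136223 / 264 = 576.62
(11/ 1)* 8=88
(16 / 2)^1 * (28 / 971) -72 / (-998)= 0.30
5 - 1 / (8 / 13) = 3.38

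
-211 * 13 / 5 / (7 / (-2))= 5486 / 35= 156.74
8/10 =0.80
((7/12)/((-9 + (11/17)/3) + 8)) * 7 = -833/160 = -5.21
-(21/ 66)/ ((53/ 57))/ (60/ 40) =-133/ 583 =-0.23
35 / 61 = 0.57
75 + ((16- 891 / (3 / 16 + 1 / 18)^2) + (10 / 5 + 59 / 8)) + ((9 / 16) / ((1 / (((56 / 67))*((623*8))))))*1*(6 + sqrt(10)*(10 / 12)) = -605744911 / 656600 + 130830*sqrt(10) / 67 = 5252.39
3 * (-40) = -120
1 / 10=0.10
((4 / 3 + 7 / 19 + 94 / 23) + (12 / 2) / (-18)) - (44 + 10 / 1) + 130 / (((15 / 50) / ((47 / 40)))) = 1207751 / 2622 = 460.62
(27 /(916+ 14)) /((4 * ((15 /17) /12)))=153 /1550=0.10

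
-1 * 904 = -904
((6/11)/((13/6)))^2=1296/20449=0.06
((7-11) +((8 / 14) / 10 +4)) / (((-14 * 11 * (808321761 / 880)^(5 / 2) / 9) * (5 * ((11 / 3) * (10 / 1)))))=-512 * sqrt(55) / 168563289119944817101185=-0.00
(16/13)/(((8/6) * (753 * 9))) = 4/29367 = 0.00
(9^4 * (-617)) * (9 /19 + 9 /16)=-4194615.64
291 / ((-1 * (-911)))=291 / 911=0.32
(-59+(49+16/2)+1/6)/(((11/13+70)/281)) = -40183/5526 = -7.27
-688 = -688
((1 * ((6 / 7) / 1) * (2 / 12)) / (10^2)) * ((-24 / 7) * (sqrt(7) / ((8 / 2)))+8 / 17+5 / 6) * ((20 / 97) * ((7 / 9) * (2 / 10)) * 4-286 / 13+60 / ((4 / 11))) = 2374069 / 8904600-124951 * sqrt(7) / 712950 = -0.20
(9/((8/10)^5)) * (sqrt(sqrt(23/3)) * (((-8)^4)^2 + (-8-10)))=766767417.17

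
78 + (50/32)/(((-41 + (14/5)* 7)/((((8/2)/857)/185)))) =1058573231/13571452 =78.00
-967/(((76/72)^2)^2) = -101511792/130321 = -778.94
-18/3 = -6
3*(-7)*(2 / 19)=-42 / 19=-2.21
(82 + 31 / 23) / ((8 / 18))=17253 / 92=187.53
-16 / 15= -1.07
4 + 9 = 13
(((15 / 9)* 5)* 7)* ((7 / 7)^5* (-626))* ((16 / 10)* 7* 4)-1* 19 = -4907897 / 3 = -1635965.67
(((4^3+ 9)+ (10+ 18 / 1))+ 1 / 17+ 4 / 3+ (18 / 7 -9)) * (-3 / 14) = -34259 / 1666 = -20.56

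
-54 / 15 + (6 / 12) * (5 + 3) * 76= 1502 / 5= 300.40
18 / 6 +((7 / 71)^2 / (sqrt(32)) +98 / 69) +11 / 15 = 49*sqrt(2) / 40328 +1778 / 345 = 5.16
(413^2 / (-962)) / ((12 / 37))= -170569 / 312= -546.70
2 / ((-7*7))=-2 / 49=-0.04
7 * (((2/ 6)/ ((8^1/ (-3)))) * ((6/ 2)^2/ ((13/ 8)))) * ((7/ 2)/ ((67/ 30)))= -6615/ 871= -7.59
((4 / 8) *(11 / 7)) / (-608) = -11 / 8512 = -0.00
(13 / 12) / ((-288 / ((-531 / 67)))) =767 / 25728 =0.03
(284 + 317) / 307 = 601 / 307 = 1.96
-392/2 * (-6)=1176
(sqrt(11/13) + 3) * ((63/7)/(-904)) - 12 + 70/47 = -447845/42488 - 9 * sqrt(143)/11752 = -10.55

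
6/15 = 2/5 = 0.40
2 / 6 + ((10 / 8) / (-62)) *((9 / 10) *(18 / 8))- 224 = -1331507 / 5952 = -223.71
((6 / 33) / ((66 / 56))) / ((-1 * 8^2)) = -7 / 2904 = -0.00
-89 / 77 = -1.16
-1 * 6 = -6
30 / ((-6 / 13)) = -65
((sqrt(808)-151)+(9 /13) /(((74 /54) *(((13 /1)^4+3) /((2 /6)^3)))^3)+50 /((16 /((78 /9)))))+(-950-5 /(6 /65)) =-51935944649755162688821 /46039102888162957248+2 *sqrt(202) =-1099.66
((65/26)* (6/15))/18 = 1/18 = 0.06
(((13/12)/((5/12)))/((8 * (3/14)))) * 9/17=273/340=0.80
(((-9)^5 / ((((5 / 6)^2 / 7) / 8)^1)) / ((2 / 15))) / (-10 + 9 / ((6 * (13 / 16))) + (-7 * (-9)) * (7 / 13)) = -1385871.22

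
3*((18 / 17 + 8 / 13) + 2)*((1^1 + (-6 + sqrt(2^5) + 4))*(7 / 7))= -2436 / 221 + 9744*sqrt(2) / 221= 51.33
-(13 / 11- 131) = 1428 / 11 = 129.82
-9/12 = -3/4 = -0.75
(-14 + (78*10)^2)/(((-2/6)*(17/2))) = -3650316/17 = -214724.47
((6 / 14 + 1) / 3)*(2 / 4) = 5 / 21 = 0.24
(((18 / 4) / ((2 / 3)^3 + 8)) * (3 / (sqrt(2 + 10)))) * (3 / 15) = 243 * sqrt(3) / 4480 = 0.09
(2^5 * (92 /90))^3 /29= 3189506048 /2642625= 1206.95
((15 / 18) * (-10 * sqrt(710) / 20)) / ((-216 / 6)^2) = -5 * sqrt(710) / 15552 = -0.01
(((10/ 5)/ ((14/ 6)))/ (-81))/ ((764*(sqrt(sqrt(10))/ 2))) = -10^(3/ 4)/ 360990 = -0.00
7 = 7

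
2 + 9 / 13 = 35 / 13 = 2.69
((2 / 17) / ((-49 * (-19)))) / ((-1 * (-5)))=2 / 79135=0.00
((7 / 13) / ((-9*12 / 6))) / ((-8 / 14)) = 49 / 936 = 0.05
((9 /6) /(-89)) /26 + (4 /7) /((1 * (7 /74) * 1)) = 1369741 /226772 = 6.04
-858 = -858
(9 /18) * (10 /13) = 5 /13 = 0.38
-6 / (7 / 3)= -18 / 7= -2.57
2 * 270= 540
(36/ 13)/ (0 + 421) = 36/ 5473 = 0.01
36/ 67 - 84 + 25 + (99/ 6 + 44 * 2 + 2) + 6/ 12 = 48.54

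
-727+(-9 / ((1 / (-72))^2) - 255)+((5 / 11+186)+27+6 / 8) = -2086647 / 44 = -47423.80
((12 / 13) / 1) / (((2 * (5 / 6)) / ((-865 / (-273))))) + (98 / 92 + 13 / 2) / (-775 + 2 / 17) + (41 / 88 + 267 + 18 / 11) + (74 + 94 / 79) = 287414467394721 / 830588246488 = 346.04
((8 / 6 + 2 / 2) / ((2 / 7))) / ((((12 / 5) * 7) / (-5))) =-175 / 72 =-2.43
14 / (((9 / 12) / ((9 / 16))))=21 / 2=10.50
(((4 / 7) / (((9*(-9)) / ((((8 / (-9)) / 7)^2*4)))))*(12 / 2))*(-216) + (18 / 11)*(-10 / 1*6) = -29825416 / 305613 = -97.59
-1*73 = -73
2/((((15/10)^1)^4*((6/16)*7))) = 256/1701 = 0.15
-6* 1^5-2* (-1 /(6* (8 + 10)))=-5.98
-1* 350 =-350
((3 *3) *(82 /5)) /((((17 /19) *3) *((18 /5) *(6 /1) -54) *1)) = -779 /459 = -1.70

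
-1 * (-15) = 15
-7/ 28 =-1/ 4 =-0.25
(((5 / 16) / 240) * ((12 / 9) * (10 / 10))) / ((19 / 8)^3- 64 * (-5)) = 8 / 1536291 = 0.00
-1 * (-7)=7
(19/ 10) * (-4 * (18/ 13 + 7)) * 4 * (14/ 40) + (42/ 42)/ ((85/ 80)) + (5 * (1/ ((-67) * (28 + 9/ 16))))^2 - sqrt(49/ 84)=-457228135213378/ 5179815464525 - sqrt(21)/ 6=-89.03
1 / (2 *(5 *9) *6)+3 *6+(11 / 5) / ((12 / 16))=2261 / 108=20.94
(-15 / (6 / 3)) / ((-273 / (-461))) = -2305 / 182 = -12.66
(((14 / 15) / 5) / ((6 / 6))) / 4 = 7 / 150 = 0.05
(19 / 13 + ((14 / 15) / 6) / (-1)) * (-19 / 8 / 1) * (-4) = 7258 / 585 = 12.41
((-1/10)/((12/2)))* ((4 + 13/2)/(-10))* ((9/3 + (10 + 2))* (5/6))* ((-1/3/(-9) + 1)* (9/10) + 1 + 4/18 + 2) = 1309/1440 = 0.91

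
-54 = -54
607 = 607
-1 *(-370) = 370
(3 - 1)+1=3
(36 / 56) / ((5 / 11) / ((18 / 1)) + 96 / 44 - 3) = -891 / 1099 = -0.81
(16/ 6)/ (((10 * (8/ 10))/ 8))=8/ 3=2.67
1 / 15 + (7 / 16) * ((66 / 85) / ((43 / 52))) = 10471 / 21930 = 0.48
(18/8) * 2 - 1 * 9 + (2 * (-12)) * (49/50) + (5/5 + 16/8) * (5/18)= -2039/75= -27.19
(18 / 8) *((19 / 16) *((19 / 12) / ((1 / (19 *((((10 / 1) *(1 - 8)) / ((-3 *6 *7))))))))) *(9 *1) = 102885 / 256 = 401.89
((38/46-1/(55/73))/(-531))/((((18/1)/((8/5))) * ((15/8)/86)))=0.00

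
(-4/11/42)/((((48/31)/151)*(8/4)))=-4681/11088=-0.42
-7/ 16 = -0.44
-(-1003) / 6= 1003 / 6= 167.17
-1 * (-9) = 9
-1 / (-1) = 1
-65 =-65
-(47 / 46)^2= -2209 / 2116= -1.04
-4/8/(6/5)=-5/12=-0.42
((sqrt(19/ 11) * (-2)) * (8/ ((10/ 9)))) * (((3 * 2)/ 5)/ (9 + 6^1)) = -144 * sqrt(209)/ 1375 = -1.51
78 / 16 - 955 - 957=-1907.12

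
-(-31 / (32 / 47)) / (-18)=-1457 / 576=-2.53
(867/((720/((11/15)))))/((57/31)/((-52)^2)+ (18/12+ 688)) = 16654781/13004258625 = 0.00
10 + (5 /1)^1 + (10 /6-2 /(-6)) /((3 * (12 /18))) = 16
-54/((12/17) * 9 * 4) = -2.12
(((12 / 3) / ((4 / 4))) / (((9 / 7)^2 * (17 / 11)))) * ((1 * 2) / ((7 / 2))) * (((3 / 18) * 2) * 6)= 2464 / 1377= 1.79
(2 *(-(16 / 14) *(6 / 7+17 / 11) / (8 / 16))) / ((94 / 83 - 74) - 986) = 245680 / 23685277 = 0.01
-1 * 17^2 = -289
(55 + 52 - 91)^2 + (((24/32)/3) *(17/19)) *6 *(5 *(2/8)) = 39167/152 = 257.68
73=73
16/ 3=5.33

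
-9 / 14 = -0.64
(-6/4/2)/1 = -3/4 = -0.75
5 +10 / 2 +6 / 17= 176 / 17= 10.35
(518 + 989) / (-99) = -137 / 9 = -15.22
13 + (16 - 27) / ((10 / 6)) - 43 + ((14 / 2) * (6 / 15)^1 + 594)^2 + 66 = 8904991 / 25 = 356199.64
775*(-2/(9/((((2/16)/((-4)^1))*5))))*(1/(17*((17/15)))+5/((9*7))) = 4630625/1310904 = 3.53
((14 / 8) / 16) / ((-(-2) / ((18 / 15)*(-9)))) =-0.59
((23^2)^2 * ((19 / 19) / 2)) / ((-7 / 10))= -1399205 / 7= -199886.43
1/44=0.02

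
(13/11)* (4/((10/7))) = 182/55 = 3.31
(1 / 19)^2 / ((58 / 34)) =17 / 10469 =0.00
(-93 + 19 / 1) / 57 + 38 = 2092 / 57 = 36.70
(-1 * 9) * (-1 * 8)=72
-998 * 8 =-7984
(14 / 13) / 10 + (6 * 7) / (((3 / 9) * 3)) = 42.11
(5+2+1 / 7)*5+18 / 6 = 271 / 7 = 38.71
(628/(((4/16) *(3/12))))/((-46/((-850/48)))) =266900/69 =3868.12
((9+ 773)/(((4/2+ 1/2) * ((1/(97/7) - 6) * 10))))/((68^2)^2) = -97/393040000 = -0.00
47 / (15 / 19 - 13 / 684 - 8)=-32148 / 4945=-6.50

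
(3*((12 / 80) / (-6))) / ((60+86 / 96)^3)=-41472 / 124869522335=-0.00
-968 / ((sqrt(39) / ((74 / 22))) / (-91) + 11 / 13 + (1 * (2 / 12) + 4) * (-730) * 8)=1201601901952452 / 30204507101327369 - 161333172 * sqrt(39) / 30204507101327369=0.04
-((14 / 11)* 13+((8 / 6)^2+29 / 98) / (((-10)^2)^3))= -160524020119 / 9702000000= -16.55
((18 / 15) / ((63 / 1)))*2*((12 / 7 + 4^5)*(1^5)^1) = 5744 / 147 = 39.07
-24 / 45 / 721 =-8 / 10815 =-0.00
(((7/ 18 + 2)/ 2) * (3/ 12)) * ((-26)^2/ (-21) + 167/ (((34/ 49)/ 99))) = 7105.39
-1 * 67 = -67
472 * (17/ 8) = 1003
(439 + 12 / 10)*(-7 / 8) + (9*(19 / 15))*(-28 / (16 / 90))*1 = -87227 / 40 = -2180.68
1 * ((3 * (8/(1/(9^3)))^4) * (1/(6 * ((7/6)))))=3470494144278528/7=495784877754075.43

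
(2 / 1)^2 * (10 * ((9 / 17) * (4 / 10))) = 144 / 17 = 8.47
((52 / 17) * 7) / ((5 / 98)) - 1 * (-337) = 64317 / 85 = 756.67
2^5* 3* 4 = 384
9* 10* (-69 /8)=-3105 /4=-776.25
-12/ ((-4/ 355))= 1065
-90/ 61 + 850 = 51760/ 61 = 848.52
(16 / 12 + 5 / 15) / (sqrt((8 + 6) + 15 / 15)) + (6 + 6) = sqrt(15) / 9 + 12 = 12.43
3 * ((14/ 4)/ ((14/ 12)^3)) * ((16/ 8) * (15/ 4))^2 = 18225/ 49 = 371.94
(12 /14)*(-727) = -4362 /7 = -623.14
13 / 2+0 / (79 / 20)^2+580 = 1173 / 2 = 586.50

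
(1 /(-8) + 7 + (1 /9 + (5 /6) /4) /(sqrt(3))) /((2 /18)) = 23 * sqrt(3) /24 + 495 /8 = 63.53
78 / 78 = 1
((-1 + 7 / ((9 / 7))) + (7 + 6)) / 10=157 / 90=1.74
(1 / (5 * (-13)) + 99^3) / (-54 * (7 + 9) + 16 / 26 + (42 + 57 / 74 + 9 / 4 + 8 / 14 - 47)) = -65339933624 / 58235155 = -1122.00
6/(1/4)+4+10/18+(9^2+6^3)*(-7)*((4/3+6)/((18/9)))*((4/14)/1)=-19345/9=-2149.44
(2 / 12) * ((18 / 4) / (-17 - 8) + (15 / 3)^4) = 31241 / 300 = 104.14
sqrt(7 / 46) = 0.39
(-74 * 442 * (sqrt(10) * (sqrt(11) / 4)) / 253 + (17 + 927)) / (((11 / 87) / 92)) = 7555776 / 11 - 2845596 * sqrt(110) / 121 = 440236.97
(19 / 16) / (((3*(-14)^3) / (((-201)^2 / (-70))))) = 0.08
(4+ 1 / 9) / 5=37 / 45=0.82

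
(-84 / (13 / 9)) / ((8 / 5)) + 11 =-659 / 26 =-25.35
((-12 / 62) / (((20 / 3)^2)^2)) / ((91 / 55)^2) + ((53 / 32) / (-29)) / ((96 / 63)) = -7149805071 / 190582246400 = -0.04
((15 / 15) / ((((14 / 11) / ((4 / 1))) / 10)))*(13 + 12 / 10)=3124 / 7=446.29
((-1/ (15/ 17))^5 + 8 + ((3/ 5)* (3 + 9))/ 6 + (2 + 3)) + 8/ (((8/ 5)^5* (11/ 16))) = 13.44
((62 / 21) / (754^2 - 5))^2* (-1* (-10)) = 38440 / 142533297890361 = 0.00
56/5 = 11.20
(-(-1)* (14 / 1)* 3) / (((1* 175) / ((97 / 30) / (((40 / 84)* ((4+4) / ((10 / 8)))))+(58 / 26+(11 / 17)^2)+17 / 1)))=4.97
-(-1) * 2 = 2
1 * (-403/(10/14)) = -2821/5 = -564.20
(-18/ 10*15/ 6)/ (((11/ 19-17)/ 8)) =57/ 26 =2.19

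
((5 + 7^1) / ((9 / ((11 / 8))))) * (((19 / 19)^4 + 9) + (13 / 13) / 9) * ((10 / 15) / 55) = 91 / 405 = 0.22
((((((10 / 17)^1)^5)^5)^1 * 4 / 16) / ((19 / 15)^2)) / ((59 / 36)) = 0.00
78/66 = 13/11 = 1.18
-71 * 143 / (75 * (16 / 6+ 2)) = -10153 / 350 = -29.01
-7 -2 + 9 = 0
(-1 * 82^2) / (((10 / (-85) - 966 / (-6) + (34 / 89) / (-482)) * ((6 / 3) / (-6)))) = 1225896146 / 9777121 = 125.38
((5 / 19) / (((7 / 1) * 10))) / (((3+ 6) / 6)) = 1 / 399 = 0.00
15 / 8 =1.88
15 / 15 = 1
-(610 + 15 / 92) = -56135 / 92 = -610.16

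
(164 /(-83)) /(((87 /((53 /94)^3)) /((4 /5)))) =-12207914 /3748529415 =-0.00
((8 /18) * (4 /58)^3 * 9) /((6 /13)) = 0.00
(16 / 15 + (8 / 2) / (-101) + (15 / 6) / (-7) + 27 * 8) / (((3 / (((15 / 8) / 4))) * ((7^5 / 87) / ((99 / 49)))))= 13193878599 / 37263673664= 0.35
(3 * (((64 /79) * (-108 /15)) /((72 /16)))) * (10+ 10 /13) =-43008 /1027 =-41.88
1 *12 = 12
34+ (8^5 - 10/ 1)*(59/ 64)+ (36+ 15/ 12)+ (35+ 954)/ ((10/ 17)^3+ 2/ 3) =6445124669/ 205216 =31406.54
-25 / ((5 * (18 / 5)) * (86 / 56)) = -350 / 387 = -0.90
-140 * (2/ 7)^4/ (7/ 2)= -640/ 2401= -0.27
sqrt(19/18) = sqrt(38)/6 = 1.03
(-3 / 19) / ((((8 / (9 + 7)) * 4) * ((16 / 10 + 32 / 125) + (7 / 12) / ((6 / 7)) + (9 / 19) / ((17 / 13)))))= -0.03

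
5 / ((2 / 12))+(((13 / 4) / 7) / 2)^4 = 30.00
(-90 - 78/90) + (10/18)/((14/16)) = -28423/315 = -90.23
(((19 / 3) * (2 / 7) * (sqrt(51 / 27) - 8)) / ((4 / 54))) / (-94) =684 / 329 - 57 * sqrt(17) / 658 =1.72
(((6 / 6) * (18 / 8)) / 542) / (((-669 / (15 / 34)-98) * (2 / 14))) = -315 / 17500096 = -0.00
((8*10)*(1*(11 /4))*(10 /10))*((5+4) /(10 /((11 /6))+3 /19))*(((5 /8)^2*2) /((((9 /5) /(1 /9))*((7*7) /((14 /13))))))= 1436875 /3842748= 0.37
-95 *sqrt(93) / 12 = -76.35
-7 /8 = -0.88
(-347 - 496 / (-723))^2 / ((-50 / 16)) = -20061647432 / 522729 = -38378.68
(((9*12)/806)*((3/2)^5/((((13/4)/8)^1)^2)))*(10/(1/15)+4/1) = 64665216/68107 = 949.47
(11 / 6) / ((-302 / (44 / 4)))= -0.07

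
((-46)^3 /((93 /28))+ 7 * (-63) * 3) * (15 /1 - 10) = -14242235 /93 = -153142.31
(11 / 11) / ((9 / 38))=38 / 9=4.22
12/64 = 3/16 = 0.19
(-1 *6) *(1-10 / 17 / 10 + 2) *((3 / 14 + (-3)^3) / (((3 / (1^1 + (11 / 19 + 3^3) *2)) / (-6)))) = -120037500 / 2261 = -53090.45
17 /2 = 8.50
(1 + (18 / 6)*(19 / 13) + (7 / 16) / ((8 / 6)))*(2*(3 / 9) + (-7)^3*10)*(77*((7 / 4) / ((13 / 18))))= -4941841443 / 1352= -3655208.17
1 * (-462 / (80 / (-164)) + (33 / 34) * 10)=162657 / 170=956.81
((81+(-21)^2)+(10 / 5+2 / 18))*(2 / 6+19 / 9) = 103774 / 81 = 1281.16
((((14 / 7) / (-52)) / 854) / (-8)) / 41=1 / 7282912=0.00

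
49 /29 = 1.69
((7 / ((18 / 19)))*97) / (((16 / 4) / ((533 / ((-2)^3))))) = -11937.90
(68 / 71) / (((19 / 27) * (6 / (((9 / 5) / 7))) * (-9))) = -306 / 47215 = -0.01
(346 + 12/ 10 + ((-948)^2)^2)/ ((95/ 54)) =218070597590064/ 475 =459095994926.45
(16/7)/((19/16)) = 256/133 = 1.92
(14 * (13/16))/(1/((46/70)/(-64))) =-299/2560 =-0.12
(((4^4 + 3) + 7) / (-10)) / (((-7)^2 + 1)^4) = -133 / 31250000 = -0.00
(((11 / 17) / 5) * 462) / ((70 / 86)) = 31218 / 425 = 73.45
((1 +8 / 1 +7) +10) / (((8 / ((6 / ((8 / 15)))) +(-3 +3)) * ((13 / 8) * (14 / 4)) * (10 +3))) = 0.49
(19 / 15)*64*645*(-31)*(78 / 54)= -21072064 / 9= -2341340.44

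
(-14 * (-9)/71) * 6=10.65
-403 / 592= -0.68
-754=-754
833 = 833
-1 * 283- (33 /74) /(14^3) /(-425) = -24422560367 /86298800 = -283.00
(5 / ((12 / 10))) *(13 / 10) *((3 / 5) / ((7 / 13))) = 169 / 28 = 6.04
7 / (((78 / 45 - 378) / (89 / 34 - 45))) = 151305 / 191896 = 0.79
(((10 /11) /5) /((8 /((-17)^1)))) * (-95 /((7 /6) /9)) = 43605 /154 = 283.15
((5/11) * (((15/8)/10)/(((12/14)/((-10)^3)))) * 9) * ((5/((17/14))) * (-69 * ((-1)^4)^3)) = 95090625/374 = 254253.01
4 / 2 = 2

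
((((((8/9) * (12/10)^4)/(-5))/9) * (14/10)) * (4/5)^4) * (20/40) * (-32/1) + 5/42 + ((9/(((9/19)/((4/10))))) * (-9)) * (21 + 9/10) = -1497.47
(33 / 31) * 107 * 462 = 1631322 / 31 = 52623.29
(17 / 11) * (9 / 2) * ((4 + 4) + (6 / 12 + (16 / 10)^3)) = 481797 / 5500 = 87.60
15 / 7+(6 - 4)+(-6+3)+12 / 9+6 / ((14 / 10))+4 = 226 / 21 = 10.76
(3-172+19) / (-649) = 150 / 649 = 0.23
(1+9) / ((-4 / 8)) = -20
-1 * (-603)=603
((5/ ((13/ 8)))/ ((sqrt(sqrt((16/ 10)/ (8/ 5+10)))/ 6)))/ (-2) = -60*sqrt(2)*29^(1/ 4)/ 13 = -15.15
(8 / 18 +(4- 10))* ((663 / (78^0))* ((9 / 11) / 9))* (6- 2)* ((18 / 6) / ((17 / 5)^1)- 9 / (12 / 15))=152750 / 11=13886.36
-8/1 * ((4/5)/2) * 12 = -192/5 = -38.40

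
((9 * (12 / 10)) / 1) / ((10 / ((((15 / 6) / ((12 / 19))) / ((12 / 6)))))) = 171 / 80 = 2.14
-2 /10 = -1 /5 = -0.20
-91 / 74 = -1.23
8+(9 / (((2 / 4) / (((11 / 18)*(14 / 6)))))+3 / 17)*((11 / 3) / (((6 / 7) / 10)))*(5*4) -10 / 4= 20302249 / 918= 22115.74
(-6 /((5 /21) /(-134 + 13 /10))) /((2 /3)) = 250803 /50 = 5016.06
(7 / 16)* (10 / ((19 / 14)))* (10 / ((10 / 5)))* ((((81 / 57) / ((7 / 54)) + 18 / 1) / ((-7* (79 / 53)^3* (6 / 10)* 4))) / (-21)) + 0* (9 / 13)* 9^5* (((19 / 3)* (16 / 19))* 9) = 1991229875 / 4983638212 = 0.40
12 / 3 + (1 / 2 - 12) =-15 / 2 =-7.50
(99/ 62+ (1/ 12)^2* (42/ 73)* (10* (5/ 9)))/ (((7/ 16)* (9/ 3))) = 1582732/ 1283121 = 1.23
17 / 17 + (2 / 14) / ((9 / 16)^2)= 823 / 567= 1.45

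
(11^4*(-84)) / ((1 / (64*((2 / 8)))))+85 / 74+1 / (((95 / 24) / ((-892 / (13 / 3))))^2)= -19674798.51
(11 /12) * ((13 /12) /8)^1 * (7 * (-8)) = -1001 /144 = -6.95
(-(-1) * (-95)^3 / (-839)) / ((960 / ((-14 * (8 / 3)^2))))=-2400650 / 22653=-105.97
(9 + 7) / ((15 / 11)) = 176 / 15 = 11.73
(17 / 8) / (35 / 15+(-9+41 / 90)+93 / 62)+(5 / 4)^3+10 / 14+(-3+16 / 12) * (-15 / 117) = 6750725 / 2778048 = 2.43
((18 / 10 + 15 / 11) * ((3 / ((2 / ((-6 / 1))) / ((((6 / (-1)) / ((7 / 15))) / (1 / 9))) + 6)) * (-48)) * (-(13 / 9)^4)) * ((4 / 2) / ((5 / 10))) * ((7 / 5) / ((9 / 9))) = 51181312 / 27665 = 1850.04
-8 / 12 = -2 / 3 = -0.67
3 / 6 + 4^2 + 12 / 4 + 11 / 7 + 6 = 27.07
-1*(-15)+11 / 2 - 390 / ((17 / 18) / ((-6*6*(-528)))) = -266871623 / 34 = -7849165.38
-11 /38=-0.29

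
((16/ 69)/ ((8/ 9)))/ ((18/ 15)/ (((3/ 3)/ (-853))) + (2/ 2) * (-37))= -30/ 121969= -0.00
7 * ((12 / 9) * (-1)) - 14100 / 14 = -21346 / 21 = -1016.48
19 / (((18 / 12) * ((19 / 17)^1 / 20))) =680 / 3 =226.67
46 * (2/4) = 23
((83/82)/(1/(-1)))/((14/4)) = -83/287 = -0.29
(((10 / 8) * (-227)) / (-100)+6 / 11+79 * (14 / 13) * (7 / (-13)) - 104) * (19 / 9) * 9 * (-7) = 2896304691 / 148720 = 19474.88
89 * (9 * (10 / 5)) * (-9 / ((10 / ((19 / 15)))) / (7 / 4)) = -182628 / 175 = -1043.59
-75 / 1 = -75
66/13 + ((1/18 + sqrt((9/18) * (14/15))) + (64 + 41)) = sqrt(105)/15 + 25771/234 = 110.82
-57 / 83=-0.69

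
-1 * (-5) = 5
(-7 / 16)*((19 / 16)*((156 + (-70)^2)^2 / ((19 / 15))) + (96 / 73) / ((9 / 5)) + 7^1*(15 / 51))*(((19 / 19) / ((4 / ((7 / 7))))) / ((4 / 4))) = -624563404535 / 238272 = -2621220.31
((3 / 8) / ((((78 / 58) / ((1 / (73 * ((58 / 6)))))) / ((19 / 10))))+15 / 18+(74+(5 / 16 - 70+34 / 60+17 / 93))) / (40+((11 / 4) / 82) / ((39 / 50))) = 170680499 / 1159176490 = 0.15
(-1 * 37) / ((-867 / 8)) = 296 / 867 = 0.34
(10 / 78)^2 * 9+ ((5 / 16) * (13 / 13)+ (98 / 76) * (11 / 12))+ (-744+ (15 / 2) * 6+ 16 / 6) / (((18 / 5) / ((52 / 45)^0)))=-266032837 / 1387152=-191.78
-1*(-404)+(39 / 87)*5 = 11781 / 29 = 406.24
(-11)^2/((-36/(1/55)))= -0.06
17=17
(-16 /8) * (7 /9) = -14 /9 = -1.56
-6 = -6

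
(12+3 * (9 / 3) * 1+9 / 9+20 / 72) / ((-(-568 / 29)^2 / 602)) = -101509541 / 2903616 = -34.96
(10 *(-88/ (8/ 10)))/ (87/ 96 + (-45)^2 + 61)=-3200/ 6071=-0.53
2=2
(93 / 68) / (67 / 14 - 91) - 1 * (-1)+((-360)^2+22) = 5319468023 / 41038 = 129622.98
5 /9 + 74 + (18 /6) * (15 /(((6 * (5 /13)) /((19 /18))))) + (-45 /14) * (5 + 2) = 2615 /36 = 72.64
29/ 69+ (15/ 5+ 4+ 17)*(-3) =-4939/ 69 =-71.58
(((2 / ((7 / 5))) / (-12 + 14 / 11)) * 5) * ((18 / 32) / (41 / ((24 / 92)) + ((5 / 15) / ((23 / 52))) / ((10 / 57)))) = -853875 / 368095336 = -0.00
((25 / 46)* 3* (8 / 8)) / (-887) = -75 / 40802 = -0.00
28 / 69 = 0.41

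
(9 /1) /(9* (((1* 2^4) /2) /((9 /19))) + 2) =9 /154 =0.06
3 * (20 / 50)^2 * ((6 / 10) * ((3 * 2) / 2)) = 108 / 125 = 0.86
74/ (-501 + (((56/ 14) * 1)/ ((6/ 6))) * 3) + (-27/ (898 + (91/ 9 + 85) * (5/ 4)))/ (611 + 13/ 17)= -7045399259/ 46543411200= -0.15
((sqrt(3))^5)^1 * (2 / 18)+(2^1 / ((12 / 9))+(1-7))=-9 / 2+sqrt(3)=-2.77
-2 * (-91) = 182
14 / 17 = 0.82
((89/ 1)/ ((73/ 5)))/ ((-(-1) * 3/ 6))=890/ 73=12.19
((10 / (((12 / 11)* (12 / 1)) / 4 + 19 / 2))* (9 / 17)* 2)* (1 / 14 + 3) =85140 / 33439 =2.55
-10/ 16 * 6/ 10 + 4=29/ 8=3.62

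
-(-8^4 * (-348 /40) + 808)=-182216 /5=-36443.20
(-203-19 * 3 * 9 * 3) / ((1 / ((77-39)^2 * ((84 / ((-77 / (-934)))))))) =-28193141184 / 11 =-2563012834.91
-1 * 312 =-312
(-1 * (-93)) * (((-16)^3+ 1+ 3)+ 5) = -380091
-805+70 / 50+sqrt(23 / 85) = -4018 / 5+sqrt(1955) / 85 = -803.08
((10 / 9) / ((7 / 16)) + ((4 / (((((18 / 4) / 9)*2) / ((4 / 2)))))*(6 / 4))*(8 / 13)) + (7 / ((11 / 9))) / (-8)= 9.21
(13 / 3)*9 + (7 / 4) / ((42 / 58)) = 497 / 12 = 41.42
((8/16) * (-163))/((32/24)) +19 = -337/8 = -42.12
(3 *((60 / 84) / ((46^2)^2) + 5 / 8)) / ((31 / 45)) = 2644498125 / 971607952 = 2.72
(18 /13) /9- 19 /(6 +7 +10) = -201 /299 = -0.67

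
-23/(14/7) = -23/2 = -11.50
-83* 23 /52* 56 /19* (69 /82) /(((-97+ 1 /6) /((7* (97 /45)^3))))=6759256238 /102535875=65.92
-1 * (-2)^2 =-4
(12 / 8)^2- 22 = -79 / 4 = -19.75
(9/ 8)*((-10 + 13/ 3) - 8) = -123/ 8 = -15.38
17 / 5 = 3.40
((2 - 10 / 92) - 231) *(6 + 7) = -137007 / 46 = -2978.41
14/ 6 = 7/ 3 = 2.33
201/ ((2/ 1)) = 201/ 2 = 100.50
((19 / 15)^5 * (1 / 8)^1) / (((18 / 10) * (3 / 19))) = 47045881 / 32805000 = 1.43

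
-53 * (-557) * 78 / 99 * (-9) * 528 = -110526624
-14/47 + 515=24191/47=514.70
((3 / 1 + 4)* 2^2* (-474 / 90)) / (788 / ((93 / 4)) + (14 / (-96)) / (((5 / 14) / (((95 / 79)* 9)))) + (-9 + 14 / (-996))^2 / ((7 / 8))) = -6269593366176 / 5201069019995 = -1.21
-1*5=-5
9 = 9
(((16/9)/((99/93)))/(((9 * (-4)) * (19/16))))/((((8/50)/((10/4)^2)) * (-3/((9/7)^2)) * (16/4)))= 19375/92169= 0.21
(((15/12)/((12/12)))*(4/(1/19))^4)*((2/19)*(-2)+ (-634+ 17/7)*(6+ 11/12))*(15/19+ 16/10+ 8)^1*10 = -18927714664160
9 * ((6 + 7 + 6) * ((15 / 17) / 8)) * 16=5130 / 17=301.76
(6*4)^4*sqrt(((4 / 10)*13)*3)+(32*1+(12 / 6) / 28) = 449 / 14+331776*sqrt(390) / 5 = 1310442.27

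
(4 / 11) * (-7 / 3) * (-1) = 0.85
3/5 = 0.60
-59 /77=-0.77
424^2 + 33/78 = 4674187/26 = 179776.42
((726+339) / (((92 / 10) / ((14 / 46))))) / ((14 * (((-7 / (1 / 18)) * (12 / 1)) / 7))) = -1775 / 152352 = -0.01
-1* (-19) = 19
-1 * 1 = -1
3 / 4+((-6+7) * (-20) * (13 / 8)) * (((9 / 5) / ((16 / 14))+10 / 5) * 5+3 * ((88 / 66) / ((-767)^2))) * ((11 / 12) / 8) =-4574763289 / 69508608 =-65.82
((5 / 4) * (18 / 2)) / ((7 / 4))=45 / 7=6.43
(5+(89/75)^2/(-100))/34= 2804579/19125000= 0.15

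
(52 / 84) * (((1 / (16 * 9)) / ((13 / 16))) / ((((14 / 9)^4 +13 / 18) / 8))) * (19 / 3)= 24624 / 604163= 0.04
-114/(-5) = 114/5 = 22.80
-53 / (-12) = 53 / 12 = 4.42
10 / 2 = 5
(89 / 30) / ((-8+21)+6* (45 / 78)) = 1157 / 6420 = 0.18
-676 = -676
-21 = -21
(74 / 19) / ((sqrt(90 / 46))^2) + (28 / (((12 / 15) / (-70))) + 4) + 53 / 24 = -16701919 / 6840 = -2441.80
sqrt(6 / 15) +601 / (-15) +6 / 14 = -4162 / 105 +sqrt(10) / 5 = -39.01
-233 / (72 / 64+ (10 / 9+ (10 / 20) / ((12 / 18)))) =-16776 / 215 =-78.03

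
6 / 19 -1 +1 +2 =44 / 19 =2.32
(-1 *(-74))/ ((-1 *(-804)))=37/ 402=0.09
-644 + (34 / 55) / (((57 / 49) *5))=-10093034 / 15675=-643.89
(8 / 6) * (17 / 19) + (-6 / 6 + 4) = 239 / 57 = 4.19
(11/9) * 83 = 913/9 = 101.44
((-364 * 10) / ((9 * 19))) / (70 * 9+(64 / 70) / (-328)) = -200900 / 5945841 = -0.03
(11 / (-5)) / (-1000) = 0.00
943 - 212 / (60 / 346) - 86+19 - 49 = -395.53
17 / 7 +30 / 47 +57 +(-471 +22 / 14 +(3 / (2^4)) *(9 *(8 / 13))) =-498971 / 1222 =-408.32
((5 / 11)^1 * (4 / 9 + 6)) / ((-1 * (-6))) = 145 / 297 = 0.49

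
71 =71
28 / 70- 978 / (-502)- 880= -1101453 / 1255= -877.65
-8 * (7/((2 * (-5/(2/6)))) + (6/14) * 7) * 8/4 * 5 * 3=-664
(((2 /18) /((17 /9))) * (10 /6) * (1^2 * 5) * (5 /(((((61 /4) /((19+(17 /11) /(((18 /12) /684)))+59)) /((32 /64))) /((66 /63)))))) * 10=2050000 /3111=658.95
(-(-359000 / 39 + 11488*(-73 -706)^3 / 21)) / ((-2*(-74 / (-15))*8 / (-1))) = 44124539404885 / 13468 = 3276250327.06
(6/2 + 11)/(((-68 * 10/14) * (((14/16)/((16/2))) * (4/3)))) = -168/85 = -1.98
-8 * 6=-48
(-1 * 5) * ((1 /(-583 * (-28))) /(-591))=5 /9647484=0.00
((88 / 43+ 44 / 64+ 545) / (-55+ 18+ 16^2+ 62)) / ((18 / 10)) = 1884205 / 1739952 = 1.08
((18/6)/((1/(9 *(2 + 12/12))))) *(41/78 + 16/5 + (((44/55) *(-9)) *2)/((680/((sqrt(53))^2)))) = 2330073/11050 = 210.87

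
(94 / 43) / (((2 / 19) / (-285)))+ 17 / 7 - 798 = -6714.29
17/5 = 3.40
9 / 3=3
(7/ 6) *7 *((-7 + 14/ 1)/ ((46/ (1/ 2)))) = 343/ 552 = 0.62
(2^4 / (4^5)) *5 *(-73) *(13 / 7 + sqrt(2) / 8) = -11.60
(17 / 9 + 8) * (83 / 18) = 7387 / 162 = 45.60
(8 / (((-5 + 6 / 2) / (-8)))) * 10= 320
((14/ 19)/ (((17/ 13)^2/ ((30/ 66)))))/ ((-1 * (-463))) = 11830/ 27965663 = 0.00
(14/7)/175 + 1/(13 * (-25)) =19/2275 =0.01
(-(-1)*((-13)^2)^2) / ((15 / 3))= 28561 / 5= 5712.20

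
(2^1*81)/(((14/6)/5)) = 2430/7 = 347.14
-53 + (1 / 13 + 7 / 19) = -12981 / 247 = -52.55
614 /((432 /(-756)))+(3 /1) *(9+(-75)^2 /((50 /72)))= 46505 /2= 23252.50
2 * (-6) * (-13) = 156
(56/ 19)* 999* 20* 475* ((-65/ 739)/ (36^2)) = -4208750/ 2217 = -1898.40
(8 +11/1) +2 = 21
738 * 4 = 2952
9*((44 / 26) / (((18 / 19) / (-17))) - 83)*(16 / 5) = -212224 / 65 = -3264.98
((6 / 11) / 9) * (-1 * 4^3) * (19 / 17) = -2432 / 561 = -4.34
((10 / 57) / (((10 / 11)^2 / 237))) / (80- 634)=-9559 / 105260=-0.09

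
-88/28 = -22/7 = -3.14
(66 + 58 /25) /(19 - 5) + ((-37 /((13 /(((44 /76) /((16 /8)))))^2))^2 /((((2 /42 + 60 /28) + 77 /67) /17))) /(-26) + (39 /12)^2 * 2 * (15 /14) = 946835382300687493 /34413030017693600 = 27.51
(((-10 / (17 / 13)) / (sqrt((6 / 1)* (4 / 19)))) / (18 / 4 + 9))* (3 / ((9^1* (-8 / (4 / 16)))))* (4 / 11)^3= 0.00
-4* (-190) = 760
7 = 7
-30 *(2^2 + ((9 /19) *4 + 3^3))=-18750 /19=-986.84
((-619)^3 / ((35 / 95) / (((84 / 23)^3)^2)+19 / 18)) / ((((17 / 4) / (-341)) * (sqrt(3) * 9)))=11424937436513100251136 * sqrt(3) / 17112961213505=1156349965.76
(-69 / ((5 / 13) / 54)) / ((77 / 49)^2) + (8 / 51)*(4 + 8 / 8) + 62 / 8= -483132943 / 123420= -3914.54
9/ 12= 3/ 4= 0.75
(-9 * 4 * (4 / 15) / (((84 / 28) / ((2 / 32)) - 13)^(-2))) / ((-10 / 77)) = 90552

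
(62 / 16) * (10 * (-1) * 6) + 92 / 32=-1837 / 8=-229.62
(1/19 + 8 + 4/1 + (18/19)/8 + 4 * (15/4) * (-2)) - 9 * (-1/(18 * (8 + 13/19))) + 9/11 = -16.95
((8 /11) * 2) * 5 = 80 /11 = 7.27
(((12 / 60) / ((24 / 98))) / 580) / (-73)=-49 / 2540400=-0.00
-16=-16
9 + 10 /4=23 /2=11.50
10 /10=1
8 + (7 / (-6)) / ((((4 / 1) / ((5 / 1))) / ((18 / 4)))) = 23 / 16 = 1.44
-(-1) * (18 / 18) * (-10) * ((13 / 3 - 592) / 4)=8815 / 6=1469.17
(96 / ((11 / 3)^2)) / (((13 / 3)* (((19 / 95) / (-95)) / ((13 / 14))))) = -615600 / 847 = -726.80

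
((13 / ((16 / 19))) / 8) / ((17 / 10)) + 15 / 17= 2195 / 1088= 2.02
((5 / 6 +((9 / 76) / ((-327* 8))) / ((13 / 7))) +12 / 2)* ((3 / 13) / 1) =17661425 / 11199968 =1.58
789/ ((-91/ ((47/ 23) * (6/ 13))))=-222498/ 27209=-8.18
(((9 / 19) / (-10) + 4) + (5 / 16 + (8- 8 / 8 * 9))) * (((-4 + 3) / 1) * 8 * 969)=-253113 / 10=-25311.30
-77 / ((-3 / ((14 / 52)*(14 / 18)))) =3773 / 702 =5.37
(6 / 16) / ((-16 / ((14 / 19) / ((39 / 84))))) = -147 / 3952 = -0.04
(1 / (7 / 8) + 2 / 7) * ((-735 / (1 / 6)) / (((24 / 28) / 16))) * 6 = -705600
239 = 239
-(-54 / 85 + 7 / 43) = 1727 / 3655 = 0.47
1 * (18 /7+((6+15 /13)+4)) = 1249 /91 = 13.73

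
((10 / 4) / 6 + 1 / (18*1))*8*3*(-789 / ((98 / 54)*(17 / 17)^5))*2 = -482868 / 49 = -9854.45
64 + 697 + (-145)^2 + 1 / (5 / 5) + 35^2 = 23012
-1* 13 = -13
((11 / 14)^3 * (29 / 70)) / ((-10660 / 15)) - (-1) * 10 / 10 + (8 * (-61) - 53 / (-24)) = -595588085591 / 1228543680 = -484.79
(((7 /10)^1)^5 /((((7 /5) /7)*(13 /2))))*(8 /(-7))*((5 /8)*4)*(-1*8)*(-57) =-273714 /1625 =-168.44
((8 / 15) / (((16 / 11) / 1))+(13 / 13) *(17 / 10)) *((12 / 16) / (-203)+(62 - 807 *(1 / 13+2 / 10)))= -264211357 / 791700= -333.73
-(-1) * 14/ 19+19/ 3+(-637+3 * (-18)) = -38984/ 57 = -683.93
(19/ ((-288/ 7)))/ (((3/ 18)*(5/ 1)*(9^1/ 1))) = -133/ 2160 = -0.06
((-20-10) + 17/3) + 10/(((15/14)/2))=-17/3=-5.67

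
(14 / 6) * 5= 35 / 3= 11.67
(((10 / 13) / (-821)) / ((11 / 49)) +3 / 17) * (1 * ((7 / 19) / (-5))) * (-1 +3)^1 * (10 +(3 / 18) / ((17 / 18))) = -832874938 / 3223299365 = -0.26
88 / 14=44 / 7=6.29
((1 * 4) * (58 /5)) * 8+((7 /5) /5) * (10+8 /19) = 374.12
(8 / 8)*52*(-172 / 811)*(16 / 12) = -35776 / 2433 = -14.70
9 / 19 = 0.47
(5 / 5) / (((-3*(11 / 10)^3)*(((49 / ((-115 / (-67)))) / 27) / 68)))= -70380000 / 4369673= -16.11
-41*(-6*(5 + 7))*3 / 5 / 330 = 1476 / 275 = 5.37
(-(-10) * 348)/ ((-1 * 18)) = -580/ 3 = -193.33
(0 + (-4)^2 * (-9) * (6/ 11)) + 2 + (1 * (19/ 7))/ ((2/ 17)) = -8235/ 154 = -53.47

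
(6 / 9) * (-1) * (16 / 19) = -32 / 57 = -0.56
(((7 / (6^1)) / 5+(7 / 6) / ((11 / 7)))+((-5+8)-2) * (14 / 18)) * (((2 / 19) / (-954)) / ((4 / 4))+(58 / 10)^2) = 6615859544 / 112154625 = 58.99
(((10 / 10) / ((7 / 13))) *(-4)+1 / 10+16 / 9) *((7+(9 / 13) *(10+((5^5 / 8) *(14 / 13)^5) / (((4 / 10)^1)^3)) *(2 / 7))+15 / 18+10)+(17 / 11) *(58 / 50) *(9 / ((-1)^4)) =-5295865324374673 / 540342702900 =-9800.94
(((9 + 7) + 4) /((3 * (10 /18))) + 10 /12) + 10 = 137 /6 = 22.83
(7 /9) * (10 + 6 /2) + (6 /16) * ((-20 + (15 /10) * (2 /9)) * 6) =-34.14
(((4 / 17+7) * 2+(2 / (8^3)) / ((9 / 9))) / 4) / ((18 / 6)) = 62993 / 52224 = 1.21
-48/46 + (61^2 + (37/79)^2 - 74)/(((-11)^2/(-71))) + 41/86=-3197537861129/1493708458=-2140.67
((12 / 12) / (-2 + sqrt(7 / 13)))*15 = -26 / 3-sqrt(91) / 3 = -11.85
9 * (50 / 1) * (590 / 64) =66375 / 16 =4148.44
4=4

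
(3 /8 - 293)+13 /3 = -6919 /24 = -288.29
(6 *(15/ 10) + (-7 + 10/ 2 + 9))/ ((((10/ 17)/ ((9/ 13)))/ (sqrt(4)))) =2448/ 65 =37.66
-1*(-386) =386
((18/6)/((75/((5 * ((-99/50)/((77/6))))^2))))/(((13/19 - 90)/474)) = -0.13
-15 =-15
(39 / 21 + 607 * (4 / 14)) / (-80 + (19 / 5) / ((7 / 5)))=-1227 / 541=-2.27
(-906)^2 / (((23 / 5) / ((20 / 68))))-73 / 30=52480.69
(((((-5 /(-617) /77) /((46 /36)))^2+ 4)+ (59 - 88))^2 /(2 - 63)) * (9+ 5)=-1782070633854306982032031250 /12423578139898136025322123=-143.44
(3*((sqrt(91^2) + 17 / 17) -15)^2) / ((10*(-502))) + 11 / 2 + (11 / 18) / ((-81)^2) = 580065937 / 296425980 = 1.96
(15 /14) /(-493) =-15 /6902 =-0.00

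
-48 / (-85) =48 / 85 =0.56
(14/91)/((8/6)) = 3/26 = 0.12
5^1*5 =25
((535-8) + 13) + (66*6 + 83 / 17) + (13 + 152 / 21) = 343120 / 357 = 961.12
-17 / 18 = -0.94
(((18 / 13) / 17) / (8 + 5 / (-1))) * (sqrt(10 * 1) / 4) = 3 * sqrt(10) / 442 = 0.02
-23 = -23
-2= -2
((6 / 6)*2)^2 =4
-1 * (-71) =71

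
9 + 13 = 22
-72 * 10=-720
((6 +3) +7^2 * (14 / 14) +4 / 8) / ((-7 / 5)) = -585 / 14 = -41.79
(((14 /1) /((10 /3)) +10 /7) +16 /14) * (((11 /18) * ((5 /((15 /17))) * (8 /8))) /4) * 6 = 14773 /420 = 35.17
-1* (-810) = 810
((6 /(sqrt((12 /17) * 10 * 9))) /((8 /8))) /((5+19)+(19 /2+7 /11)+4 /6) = 11 * sqrt(510) /11485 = 0.02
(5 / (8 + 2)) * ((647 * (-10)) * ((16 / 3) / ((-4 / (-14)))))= -181160 / 3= -60386.67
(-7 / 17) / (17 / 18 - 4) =126 / 935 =0.13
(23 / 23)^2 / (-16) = -1 / 16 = -0.06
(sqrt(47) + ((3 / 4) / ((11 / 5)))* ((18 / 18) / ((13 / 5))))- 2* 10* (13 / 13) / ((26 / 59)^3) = -22579015 / 96668 + sqrt(47) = -226.72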